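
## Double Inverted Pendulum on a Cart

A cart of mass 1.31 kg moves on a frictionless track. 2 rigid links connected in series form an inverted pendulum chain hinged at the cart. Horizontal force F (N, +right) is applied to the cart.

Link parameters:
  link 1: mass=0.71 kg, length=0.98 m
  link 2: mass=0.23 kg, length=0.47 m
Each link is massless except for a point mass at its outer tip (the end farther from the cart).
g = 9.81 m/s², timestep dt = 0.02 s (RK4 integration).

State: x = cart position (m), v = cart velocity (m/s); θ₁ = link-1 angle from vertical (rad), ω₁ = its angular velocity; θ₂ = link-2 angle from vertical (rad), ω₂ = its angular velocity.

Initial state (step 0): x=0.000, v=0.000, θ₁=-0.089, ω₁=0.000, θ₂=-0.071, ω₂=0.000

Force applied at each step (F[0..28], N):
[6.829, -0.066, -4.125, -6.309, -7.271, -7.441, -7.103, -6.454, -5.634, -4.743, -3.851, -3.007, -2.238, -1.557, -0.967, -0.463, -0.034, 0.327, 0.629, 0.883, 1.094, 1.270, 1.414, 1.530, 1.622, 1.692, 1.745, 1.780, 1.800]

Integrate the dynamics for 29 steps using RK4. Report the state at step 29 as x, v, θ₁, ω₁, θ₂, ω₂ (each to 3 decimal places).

Answer: x=-0.242, v=-0.406, θ₁=0.029, ω₁=0.137, θ₂=0.012, ω₂=0.132

Derivation:
apply F[0]=+6.829 → step 1: x=0.001, v=0.116, θ₁=-0.090, ω₁=-0.137, θ₂=-0.071, ω₂=0.010
apply F[1]=-0.066 → step 2: x=0.004, v=0.128, θ₁=-0.093, ω₁=-0.169, θ₂=-0.071, ω₂=0.021
apply F[2]=-4.125 → step 3: x=0.006, v=0.078, θ₁=-0.096, ω₁=-0.139, θ₂=-0.070, ω₂=0.035
apply F[3]=-6.309 → step 4: x=0.006, v=-0.004, θ₁=-0.099, ω₁=-0.077, θ₂=-0.069, ω₂=0.051
apply F[4]=-7.271 → step 5: x=0.005, v=-0.100, θ₁=-0.099, ω₁=-0.001, θ₂=-0.068, ω₂=0.069
apply F[5]=-7.441 → step 6: x=0.002, v=-0.199, θ₁=-0.099, ω₁=0.078, θ₂=-0.066, ω₂=0.087
apply F[6]=-7.103 → step 7: x=-0.003, v=-0.293, θ₁=-0.096, ω₁=0.151, θ₂=-0.065, ω₂=0.106
apply F[7]=-6.454 → step 8: x=-0.009, v=-0.378, θ₁=-0.093, ω₁=0.217, θ₂=-0.062, ω₂=0.123
apply F[8]=-5.634 → step 9: x=-0.018, v=-0.451, θ₁=-0.088, ω₁=0.271, θ₂=-0.060, ω₂=0.140
apply F[9]=-4.743 → step 10: x=-0.027, v=-0.511, θ₁=-0.082, ω₁=0.313, θ₂=-0.057, ω₂=0.155
apply F[10]=-3.851 → step 11: x=-0.038, v=-0.559, θ₁=-0.075, ω₁=0.344, θ₂=-0.053, ω₂=0.168
apply F[11]=-3.007 → step 12: x=-0.049, v=-0.595, θ₁=-0.068, ω₁=0.365, θ₂=-0.050, ω₂=0.179
apply F[12]=-2.238 → step 13: x=-0.062, v=-0.620, θ₁=-0.061, ω₁=0.377, θ₂=-0.046, ω₂=0.189
apply F[13]=-1.557 → step 14: x=-0.074, v=-0.636, θ₁=-0.053, ω₁=0.381, θ₂=-0.042, ω₂=0.196
apply F[14]=-0.967 → step 15: x=-0.087, v=-0.644, θ₁=-0.046, ω₁=0.378, θ₂=-0.038, ω₂=0.201
apply F[15]=-0.463 → step 16: x=-0.100, v=-0.645, θ₁=-0.038, ω₁=0.371, θ₂=-0.034, ω₂=0.204
apply F[16]=-0.034 → step 17: x=-0.113, v=-0.641, θ₁=-0.031, ω₁=0.359, θ₂=-0.030, ω₂=0.205
apply F[17]=+0.327 → step 18: x=-0.125, v=-0.632, θ₁=-0.024, ω₁=0.345, θ₂=-0.026, ω₂=0.204
apply F[18]=+0.629 → step 19: x=-0.138, v=-0.619, θ₁=-0.017, ω₁=0.328, θ₂=-0.022, ω₂=0.202
apply F[19]=+0.883 → step 20: x=-0.150, v=-0.604, θ₁=-0.011, ω₁=0.310, θ₂=-0.018, ω₂=0.199
apply F[20]=+1.094 → step 21: x=-0.162, v=-0.586, θ₁=-0.005, ω₁=0.291, θ₂=-0.014, ω₂=0.195
apply F[21]=+1.270 → step 22: x=-0.174, v=-0.567, θ₁=0.001, ω₁=0.271, θ₂=-0.010, ω₂=0.189
apply F[22]=+1.414 → step 23: x=-0.185, v=-0.545, θ₁=0.006, ω₁=0.251, θ₂=-0.007, ω₂=0.182
apply F[23]=+1.530 → step 24: x=-0.195, v=-0.523, θ₁=0.011, ω₁=0.231, θ₂=-0.003, ω₂=0.175
apply F[24]=+1.622 → step 25: x=-0.206, v=-0.500, θ₁=0.015, ω₁=0.211, θ₂=0.000, ω₂=0.167
apply F[25]=+1.692 → step 26: x=-0.215, v=-0.477, θ₁=0.019, ω₁=0.192, θ₂=0.004, ω₂=0.159
apply F[26]=+1.745 → step 27: x=-0.225, v=-0.453, θ₁=0.023, ω₁=0.173, θ₂=0.007, ω₂=0.150
apply F[27]=+1.780 → step 28: x=-0.234, v=-0.430, θ₁=0.026, ω₁=0.155, θ₂=0.010, ω₂=0.141
apply F[28]=+1.800 → step 29: x=-0.242, v=-0.406, θ₁=0.029, ω₁=0.137, θ₂=0.012, ω₂=0.132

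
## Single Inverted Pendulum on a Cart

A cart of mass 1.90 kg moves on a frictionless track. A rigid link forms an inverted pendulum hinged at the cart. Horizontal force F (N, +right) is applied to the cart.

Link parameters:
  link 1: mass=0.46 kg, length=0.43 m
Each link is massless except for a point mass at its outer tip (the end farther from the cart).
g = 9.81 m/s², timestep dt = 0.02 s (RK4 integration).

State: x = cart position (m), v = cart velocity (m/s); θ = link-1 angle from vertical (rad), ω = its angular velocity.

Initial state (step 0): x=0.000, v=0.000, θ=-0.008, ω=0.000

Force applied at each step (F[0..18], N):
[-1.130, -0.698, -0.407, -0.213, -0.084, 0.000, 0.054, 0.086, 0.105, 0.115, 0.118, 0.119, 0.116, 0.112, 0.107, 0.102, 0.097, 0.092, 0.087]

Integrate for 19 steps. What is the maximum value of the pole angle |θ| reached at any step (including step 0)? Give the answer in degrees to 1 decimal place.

Answer: 0.5°

Derivation:
apply F[0]=-1.130 → step 1: x=-0.000, v=-0.012, θ=-0.008, ω=0.023
apply F[1]=-0.698 → step 2: x=-0.000, v=-0.019, θ=-0.007, ω=0.036
apply F[2]=-0.407 → step 3: x=-0.001, v=-0.022, θ=-0.006, ω=0.042
apply F[3]=-0.213 → step 4: x=-0.001, v=-0.024, θ=-0.006, ω=0.044
apply F[4]=-0.084 → step 5: x=-0.002, v=-0.025, θ=-0.005, ω=0.043
apply F[5]=+0.000 → step 6: x=-0.002, v=-0.025, θ=-0.004, ω=0.041
apply F[6]=+0.054 → step 7: x=-0.003, v=-0.024, θ=-0.003, ω=0.037
apply F[7]=+0.086 → step 8: x=-0.003, v=-0.023, θ=-0.002, ω=0.034
apply F[8]=+0.105 → step 9: x=-0.004, v=-0.022, θ=-0.002, ω=0.030
apply F[9]=+0.115 → step 10: x=-0.004, v=-0.021, θ=-0.001, ω=0.026
apply F[10]=+0.118 → step 11: x=-0.005, v=-0.019, θ=-0.001, ω=0.023
apply F[11]=+0.119 → step 12: x=-0.005, v=-0.018, θ=-0.000, ω=0.020
apply F[12]=+0.116 → step 13: x=-0.005, v=-0.017, θ=0.000, ω=0.017
apply F[13]=+0.112 → step 14: x=-0.006, v=-0.016, θ=0.000, ω=0.015
apply F[14]=+0.107 → step 15: x=-0.006, v=-0.015, θ=0.001, ω=0.012
apply F[15]=+0.102 → step 16: x=-0.006, v=-0.014, θ=0.001, ω=0.010
apply F[16]=+0.097 → step 17: x=-0.006, v=-0.013, θ=0.001, ω=0.009
apply F[17]=+0.092 → step 18: x=-0.007, v=-0.012, θ=0.001, ω=0.007
apply F[18]=+0.087 → step 19: x=-0.007, v=-0.011, θ=0.001, ω=0.006
Max |angle| over trajectory = 0.008 rad = 0.5°.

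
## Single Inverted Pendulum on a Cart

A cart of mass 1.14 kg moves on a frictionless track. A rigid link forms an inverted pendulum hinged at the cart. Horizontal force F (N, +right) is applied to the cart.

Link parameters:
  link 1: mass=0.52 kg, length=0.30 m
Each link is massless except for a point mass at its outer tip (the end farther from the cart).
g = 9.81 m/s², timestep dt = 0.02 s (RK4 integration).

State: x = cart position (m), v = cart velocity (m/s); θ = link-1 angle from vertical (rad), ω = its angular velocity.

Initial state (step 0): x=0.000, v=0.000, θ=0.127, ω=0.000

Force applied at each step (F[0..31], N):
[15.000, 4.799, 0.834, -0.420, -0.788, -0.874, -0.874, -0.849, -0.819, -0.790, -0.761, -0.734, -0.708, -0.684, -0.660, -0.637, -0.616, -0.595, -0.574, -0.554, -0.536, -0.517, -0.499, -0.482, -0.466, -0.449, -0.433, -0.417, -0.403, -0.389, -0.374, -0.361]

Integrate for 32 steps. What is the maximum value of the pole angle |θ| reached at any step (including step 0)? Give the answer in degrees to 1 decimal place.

Answer: 7.3°

Derivation:
apply F[0]=+15.000 → step 1: x=0.003, v=0.250, θ=0.120, ω=-0.747
apply F[1]=+4.799 → step 2: x=0.008, v=0.325, θ=0.103, ω=-0.920
apply F[2]=+0.834 → step 3: x=0.015, v=0.331, θ=0.085, ω=-0.880
apply F[3]=-0.420 → step 4: x=0.021, v=0.317, θ=0.068, ω=-0.783
apply F[4]=-0.788 → step 5: x=0.027, v=0.298, θ=0.054, ω=-0.680
apply F[5]=-0.874 → step 6: x=0.033, v=0.278, θ=0.041, ω=-0.584
apply F[6]=-0.874 → step 7: x=0.039, v=0.260, θ=0.030, ω=-0.499
apply F[7]=-0.849 → step 8: x=0.044, v=0.243, θ=0.021, ω=-0.426
apply F[8]=-0.819 → step 9: x=0.048, v=0.227, θ=0.013, ω=-0.361
apply F[9]=-0.790 → step 10: x=0.053, v=0.212, θ=0.007, ω=-0.306
apply F[10]=-0.761 → step 11: x=0.057, v=0.198, θ=0.001, ω=-0.258
apply F[11]=-0.734 → step 12: x=0.061, v=0.186, θ=-0.004, ω=-0.217
apply F[12]=-0.708 → step 13: x=0.064, v=0.174, θ=-0.008, ω=-0.181
apply F[13]=-0.684 → step 14: x=0.068, v=0.163, θ=-0.011, ω=-0.150
apply F[14]=-0.660 → step 15: x=0.071, v=0.152, θ=-0.014, ω=-0.123
apply F[15]=-0.637 → step 16: x=0.074, v=0.142, θ=-0.016, ω=-0.100
apply F[16]=-0.616 → step 17: x=0.076, v=0.133, θ=-0.018, ω=-0.080
apply F[17]=-0.595 → step 18: x=0.079, v=0.124, θ=-0.019, ω=-0.063
apply F[18]=-0.574 → step 19: x=0.081, v=0.116, θ=-0.020, ω=-0.049
apply F[19]=-0.554 → step 20: x=0.084, v=0.108, θ=-0.021, ω=-0.036
apply F[20]=-0.536 → step 21: x=0.086, v=0.101, θ=-0.022, ω=-0.025
apply F[21]=-0.517 → step 22: x=0.088, v=0.094, θ=-0.022, ω=-0.016
apply F[22]=-0.499 → step 23: x=0.089, v=0.087, θ=-0.023, ω=-0.009
apply F[23]=-0.482 → step 24: x=0.091, v=0.080, θ=-0.023, ω=-0.002
apply F[24]=-0.466 → step 25: x=0.093, v=0.074, θ=-0.023, ω=0.004
apply F[25]=-0.449 → step 26: x=0.094, v=0.068, θ=-0.023, ω=0.009
apply F[26]=-0.433 → step 27: x=0.095, v=0.063, θ=-0.022, ω=0.012
apply F[27]=-0.417 → step 28: x=0.097, v=0.058, θ=-0.022, ω=0.016
apply F[28]=-0.403 → step 29: x=0.098, v=0.052, θ=-0.022, ω=0.019
apply F[29]=-0.389 → step 30: x=0.099, v=0.048, θ=-0.021, ω=0.021
apply F[30]=-0.374 → step 31: x=0.100, v=0.043, θ=-0.021, ω=0.023
apply F[31]=-0.361 → step 32: x=0.100, v=0.038, θ=-0.020, ω=0.024
Max |angle| over trajectory = 0.127 rad = 7.3°.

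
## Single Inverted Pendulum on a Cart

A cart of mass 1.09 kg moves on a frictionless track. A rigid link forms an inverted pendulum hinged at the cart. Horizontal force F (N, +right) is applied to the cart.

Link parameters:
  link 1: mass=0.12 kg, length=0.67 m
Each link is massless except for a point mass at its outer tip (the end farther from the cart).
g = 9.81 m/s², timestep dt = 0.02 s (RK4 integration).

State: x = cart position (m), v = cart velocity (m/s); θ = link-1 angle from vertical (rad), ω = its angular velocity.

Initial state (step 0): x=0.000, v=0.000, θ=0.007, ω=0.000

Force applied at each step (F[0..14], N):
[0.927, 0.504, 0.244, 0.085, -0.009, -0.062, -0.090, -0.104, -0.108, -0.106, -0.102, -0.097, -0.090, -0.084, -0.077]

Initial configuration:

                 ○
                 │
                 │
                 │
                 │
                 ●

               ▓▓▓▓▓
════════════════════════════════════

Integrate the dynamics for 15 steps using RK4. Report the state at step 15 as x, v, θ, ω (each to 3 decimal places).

Answer: x=0.007, v=0.014, θ=-0.001, ω=-0.010

Derivation:
apply F[0]=+0.927 → step 1: x=0.000, v=0.017, θ=0.007, ω=-0.023
apply F[1]=+0.504 → step 2: x=0.001, v=0.026, θ=0.006, ω=-0.035
apply F[2]=+0.244 → step 3: x=0.001, v=0.030, θ=0.005, ω=-0.040
apply F[3]=+0.085 → step 4: x=0.002, v=0.032, θ=0.005, ω=-0.040
apply F[4]=-0.009 → step 5: x=0.002, v=0.032, θ=0.004, ω=-0.039
apply F[5]=-0.062 → step 6: x=0.003, v=0.030, θ=0.003, ω=-0.036
apply F[6]=-0.090 → step 7: x=0.004, v=0.029, θ=0.002, ω=-0.032
apply F[7]=-0.104 → step 8: x=0.004, v=0.027, θ=0.002, ω=-0.029
apply F[8]=-0.108 → step 9: x=0.005, v=0.025, θ=0.001, ω=-0.025
apply F[9]=-0.106 → step 10: x=0.005, v=0.023, θ=0.001, ω=-0.022
apply F[10]=-0.102 → step 11: x=0.006, v=0.021, θ=0.000, ω=-0.019
apply F[11]=-0.097 → step 12: x=0.006, v=0.019, θ=0.000, ω=-0.017
apply F[12]=-0.090 → step 13: x=0.006, v=0.017, θ=-0.000, ω=-0.014
apply F[13]=-0.084 → step 14: x=0.007, v=0.016, θ=-0.001, ω=-0.012
apply F[14]=-0.077 → step 15: x=0.007, v=0.014, θ=-0.001, ω=-0.010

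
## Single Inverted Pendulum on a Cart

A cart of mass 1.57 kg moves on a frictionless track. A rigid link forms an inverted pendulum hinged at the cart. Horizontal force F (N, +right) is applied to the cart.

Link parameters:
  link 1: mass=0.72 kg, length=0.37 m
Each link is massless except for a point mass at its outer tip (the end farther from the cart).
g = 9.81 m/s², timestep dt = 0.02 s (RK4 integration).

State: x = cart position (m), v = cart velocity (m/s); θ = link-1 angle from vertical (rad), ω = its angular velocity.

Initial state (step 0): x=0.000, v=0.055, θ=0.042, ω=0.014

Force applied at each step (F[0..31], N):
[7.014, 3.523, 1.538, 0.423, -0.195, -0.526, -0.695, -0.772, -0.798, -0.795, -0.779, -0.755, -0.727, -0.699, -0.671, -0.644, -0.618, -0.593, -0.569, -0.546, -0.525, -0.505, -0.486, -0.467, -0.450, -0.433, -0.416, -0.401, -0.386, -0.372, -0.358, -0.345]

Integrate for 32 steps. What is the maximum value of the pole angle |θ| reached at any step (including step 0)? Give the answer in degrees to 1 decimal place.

Answer: 2.4°

Derivation:
apply F[0]=+7.014 → step 1: x=0.002, v=0.141, θ=0.040, ω=-0.195
apply F[1]=+3.523 → step 2: x=0.005, v=0.182, θ=0.035, ω=-0.287
apply F[2]=+1.538 → step 3: x=0.009, v=0.199, θ=0.029, ω=-0.315
apply F[3]=+0.423 → step 4: x=0.013, v=0.202, θ=0.023, ω=-0.309
apply F[4]=-0.195 → step 5: x=0.017, v=0.197, θ=0.017, ω=-0.287
apply F[5]=-0.526 → step 6: x=0.021, v=0.189, θ=0.012, ω=-0.258
apply F[6]=-0.695 → step 7: x=0.025, v=0.180, θ=0.007, ω=-0.226
apply F[7]=-0.772 → step 8: x=0.028, v=0.169, θ=0.003, ω=-0.196
apply F[8]=-0.798 → step 9: x=0.031, v=0.159, θ=-0.001, ω=-0.168
apply F[9]=-0.795 → step 10: x=0.034, v=0.149, θ=-0.004, ω=-0.143
apply F[10]=-0.779 → step 11: x=0.037, v=0.140, θ=-0.007, ω=-0.120
apply F[11]=-0.755 → step 12: x=0.040, v=0.131, θ=-0.009, ω=-0.100
apply F[12]=-0.727 → step 13: x=0.043, v=0.123, θ=-0.011, ω=-0.083
apply F[13]=-0.699 → step 14: x=0.045, v=0.115, θ=-0.012, ω=-0.067
apply F[14]=-0.671 → step 15: x=0.047, v=0.107, θ=-0.013, ω=-0.054
apply F[15]=-0.644 → step 16: x=0.049, v=0.100, θ=-0.014, ω=-0.043
apply F[16]=-0.618 → step 17: x=0.051, v=0.094, θ=-0.015, ω=-0.033
apply F[17]=-0.593 → step 18: x=0.053, v=0.088, θ=-0.016, ω=-0.024
apply F[18]=-0.569 → step 19: x=0.055, v=0.082, θ=-0.016, ω=-0.017
apply F[19]=-0.546 → step 20: x=0.056, v=0.076, θ=-0.016, ω=-0.011
apply F[20]=-0.525 → step 21: x=0.058, v=0.071, θ=-0.017, ω=-0.006
apply F[21]=-0.505 → step 22: x=0.059, v=0.066, θ=-0.017, ω=-0.001
apply F[22]=-0.486 → step 23: x=0.060, v=0.062, θ=-0.017, ω=0.003
apply F[23]=-0.467 → step 24: x=0.062, v=0.057, θ=-0.017, ω=0.006
apply F[24]=-0.450 → step 25: x=0.063, v=0.053, θ=-0.016, ω=0.009
apply F[25]=-0.433 → step 26: x=0.064, v=0.049, θ=-0.016, ω=0.011
apply F[26]=-0.416 → step 27: x=0.065, v=0.045, θ=-0.016, ω=0.013
apply F[27]=-0.401 → step 28: x=0.065, v=0.041, θ=-0.016, ω=0.014
apply F[28]=-0.386 → step 29: x=0.066, v=0.038, θ=-0.015, ω=0.016
apply F[29]=-0.372 → step 30: x=0.067, v=0.034, θ=-0.015, ω=0.017
apply F[30]=-0.358 → step 31: x=0.068, v=0.031, θ=-0.015, ω=0.018
apply F[31]=-0.345 → step 32: x=0.068, v=0.028, θ=-0.014, ω=0.018
Max |angle| over trajectory = 0.042 rad = 2.4°.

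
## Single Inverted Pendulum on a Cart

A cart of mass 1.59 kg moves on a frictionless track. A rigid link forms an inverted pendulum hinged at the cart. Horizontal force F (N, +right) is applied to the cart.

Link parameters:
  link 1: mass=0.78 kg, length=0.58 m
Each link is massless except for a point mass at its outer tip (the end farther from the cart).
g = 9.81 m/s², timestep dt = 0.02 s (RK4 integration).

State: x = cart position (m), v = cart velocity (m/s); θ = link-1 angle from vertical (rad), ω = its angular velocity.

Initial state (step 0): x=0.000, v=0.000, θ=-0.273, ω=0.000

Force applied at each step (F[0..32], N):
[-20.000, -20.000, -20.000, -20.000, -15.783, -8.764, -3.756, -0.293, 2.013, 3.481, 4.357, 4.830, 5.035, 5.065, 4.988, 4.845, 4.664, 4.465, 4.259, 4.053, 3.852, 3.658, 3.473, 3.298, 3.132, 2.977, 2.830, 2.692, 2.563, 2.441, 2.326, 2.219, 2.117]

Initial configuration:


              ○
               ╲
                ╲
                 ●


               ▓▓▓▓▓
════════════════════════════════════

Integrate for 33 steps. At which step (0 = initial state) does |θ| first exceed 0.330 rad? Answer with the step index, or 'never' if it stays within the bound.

Answer: never

Derivation:
apply F[0]=-20.000 → step 1: x=-0.002, v=-0.219, θ=-0.270, ω=0.273
apply F[1]=-20.000 → step 2: x=-0.009, v=-0.439, θ=-0.262, ω=0.549
apply F[2]=-20.000 → step 3: x=-0.020, v=-0.661, θ=-0.248, ω=0.834
apply F[3]=-20.000 → step 4: x=-0.035, v=-0.885, θ=-0.229, ω=1.130
apply F[4]=-15.783 → step 5: x=-0.055, v=-1.061, θ=-0.204, ω=1.354
apply F[5]=-8.764 → step 6: x=-0.077, v=-1.154, θ=-0.176, ω=1.447
apply F[6]=-3.756 → step 7: x=-0.100, v=-1.188, θ=-0.147, ω=1.450
apply F[7]=-0.293 → step 8: x=-0.124, v=-1.180, θ=-0.119, ω=1.392
apply F[8]=+2.013 → step 9: x=-0.147, v=-1.146, θ=-0.092, ω=1.299
apply F[9]=+3.481 → step 10: x=-0.170, v=-1.096, θ=-0.067, ω=1.185
apply F[10]=+4.357 → step 11: x=-0.191, v=-1.036, θ=-0.044, ω=1.064
apply F[11]=+4.830 → step 12: x=-0.211, v=-0.972, θ=-0.024, ω=0.942
apply F[12]=+5.035 → step 13: x=-0.230, v=-0.908, θ=-0.007, ω=0.826
apply F[13]=+5.065 → step 14: x=-0.247, v=-0.844, θ=0.009, ω=0.716
apply F[14]=+4.988 → step 15: x=-0.264, v=-0.783, θ=0.022, ω=0.616
apply F[15]=+4.845 → step 16: x=-0.279, v=-0.724, θ=0.033, ω=0.525
apply F[16]=+4.664 → step 17: x=-0.293, v=-0.669, θ=0.043, ω=0.443
apply F[17]=+4.465 → step 18: x=-0.305, v=-0.618, θ=0.051, ω=0.370
apply F[18]=+4.259 → step 19: x=-0.317, v=-0.570, θ=0.058, ω=0.306
apply F[19]=+4.053 → step 20: x=-0.328, v=-0.525, θ=0.064, ω=0.249
apply F[20]=+3.852 → step 21: x=-0.338, v=-0.482, θ=0.068, ω=0.199
apply F[21]=+3.658 → step 22: x=-0.348, v=-0.443, θ=0.072, ω=0.155
apply F[22]=+3.473 → step 23: x=-0.356, v=-0.407, θ=0.074, ω=0.117
apply F[23]=+3.298 → step 24: x=-0.364, v=-0.373, θ=0.076, ω=0.083
apply F[24]=+3.132 → step 25: x=-0.371, v=-0.341, θ=0.078, ω=0.055
apply F[25]=+2.977 → step 26: x=-0.378, v=-0.311, θ=0.079, ω=0.030
apply F[26]=+2.830 → step 27: x=-0.383, v=-0.283, θ=0.079, ω=0.008
apply F[27]=+2.692 → step 28: x=-0.389, v=-0.257, θ=0.079, ω=-0.010
apply F[28]=+2.563 → step 29: x=-0.394, v=-0.232, θ=0.079, ω=-0.026
apply F[29]=+2.441 → step 30: x=-0.398, v=-0.209, θ=0.078, ω=-0.039
apply F[30]=+2.326 → step 31: x=-0.402, v=-0.187, θ=0.077, ω=-0.050
apply F[31]=+2.219 → step 32: x=-0.406, v=-0.167, θ=0.076, ω=-0.060
apply F[32]=+2.117 → step 33: x=-0.409, v=-0.147, θ=0.075, ω=-0.068
max |θ| = 0.273 ≤ 0.330 over all 34 states.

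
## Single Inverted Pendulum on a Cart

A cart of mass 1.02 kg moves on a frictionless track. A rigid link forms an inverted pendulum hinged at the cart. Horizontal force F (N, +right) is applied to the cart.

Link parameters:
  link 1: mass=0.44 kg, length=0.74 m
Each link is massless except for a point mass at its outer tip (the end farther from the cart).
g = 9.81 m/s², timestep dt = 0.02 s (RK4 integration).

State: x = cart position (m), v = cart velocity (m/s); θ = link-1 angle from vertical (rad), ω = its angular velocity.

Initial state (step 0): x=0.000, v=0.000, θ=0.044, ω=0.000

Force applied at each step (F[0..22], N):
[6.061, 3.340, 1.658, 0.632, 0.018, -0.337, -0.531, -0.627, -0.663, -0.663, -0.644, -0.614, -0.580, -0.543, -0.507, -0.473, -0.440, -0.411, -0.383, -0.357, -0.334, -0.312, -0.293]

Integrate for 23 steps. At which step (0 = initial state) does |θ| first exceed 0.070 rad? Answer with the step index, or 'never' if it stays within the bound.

Answer: never

Derivation:
apply F[0]=+6.061 → step 1: x=0.001, v=0.115, θ=0.043, ω=-0.144
apply F[1]=+3.340 → step 2: x=0.004, v=0.177, θ=0.039, ω=-0.217
apply F[2]=+1.658 → step 3: x=0.008, v=0.206, θ=0.034, ω=-0.247
apply F[3]=+0.632 → step 4: x=0.012, v=0.216, θ=0.029, ω=-0.251
apply F[4]=+0.018 → step 5: x=0.016, v=0.214, θ=0.024, ω=-0.242
apply F[5]=-0.337 → step 6: x=0.021, v=0.206, θ=0.020, ω=-0.224
apply F[6]=-0.531 → step 7: x=0.025, v=0.194, θ=0.015, ω=-0.204
apply F[7]=-0.627 → step 8: x=0.028, v=0.180, θ=0.012, ω=-0.182
apply F[8]=-0.663 → step 9: x=0.032, v=0.167, θ=0.008, ω=-0.161
apply F[9]=-0.663 → step 10: x=0.035, v=0.153, θ=0.005, ω=-0.140
apply F[10]=-0.644 → step 11: x=0.038, v=0.140, θ=0.003, ω=-0.122
apply F[11]=-0.614 → step 12: x=0.041, v=0.128, θ=0.000, ω=-0.105
apply F[12]=-0.580 → step 13: x=0.043, v=0.117, θ=-0.002, ω=-0.090
apply F[13]=-0.543 → step 14: x=0.045, v=0.106, θ=-0.003, ω=-0.077
apply F[14]=-0.507 → step 15: x=0.047, v=0.097, θ=-0.005, ω=-0.065
apply F[15]=-0.473 → step 16: x=0.049, v=0.088, θ=-0.006, ω=-0.054
apply F[16]=-0.440 → step 17: x=0.051, v=0.080, θ=-0.007, ω=-0.045
apply F[17]=-0.411 → step 18: x=0.052, v=0.072, θ=-0.008, ω=-0.037
apply F[18]=-0.383 → step 19: x=0.054, v=0.065, θ=-0.008, ω=-0.030
apply F[19]=-0.357 → step 20: x=0.055, v=0.059, θ=-0.009, ω=-0.024
apply F[20]=-0.334 → step 21: x=0.056, v=0.053, θ=-0.009, ω=-0.018
apply F[21]=-0.312 → step 22: x=0.057, v=0.048, θ=-0.010, ω=-0.013
apply F[22]=-0.293 → step 23: x=0.058, v=0.043, θ=-0.010, ω=-0.009
max |θ| = 0.044 ≤ 0.070 over all 24 states.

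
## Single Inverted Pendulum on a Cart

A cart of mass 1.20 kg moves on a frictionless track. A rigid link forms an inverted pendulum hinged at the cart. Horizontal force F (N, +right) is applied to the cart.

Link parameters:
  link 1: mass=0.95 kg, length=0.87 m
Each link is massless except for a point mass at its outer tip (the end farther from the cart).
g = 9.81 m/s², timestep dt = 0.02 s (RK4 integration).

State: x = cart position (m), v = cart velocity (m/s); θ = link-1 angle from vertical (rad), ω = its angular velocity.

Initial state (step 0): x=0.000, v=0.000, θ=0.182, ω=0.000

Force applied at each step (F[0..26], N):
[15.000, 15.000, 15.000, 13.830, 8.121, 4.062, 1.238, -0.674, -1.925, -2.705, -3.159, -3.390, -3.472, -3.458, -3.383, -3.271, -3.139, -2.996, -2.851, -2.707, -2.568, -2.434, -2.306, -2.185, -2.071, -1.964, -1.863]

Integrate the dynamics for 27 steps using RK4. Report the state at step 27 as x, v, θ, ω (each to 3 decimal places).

apply F[0]=+15.000 → step 1: x=0.002, v=0.217, θ=0.180, ω=-0.205
apply F[1]=+15.000 → step 2: x=0.009, v=0.435, θ=0.174, ω=-0.411
apply F[2]=+15.000 → step 3: x=0.020, v=0.655, θ=0.163, ω=-0.623
apply F[3]=+13.830 → step 4: x=0.035, v=0.859, θ=0.149, ω=-0.819
apply F[4]=+8.121 → step 5: x=0.053, v=0.972, θ=0.132, ω=-0.916
apply F[5]=+4.062 → step 6: x=0.073, v=1.022, θ=0.113, ω=-0.946
apply F[6]=+1.238 → step 7: x=0.093, v=1.028, θ=0.094, ω=-0.929
apply F[7]=-0.674 → step 8: x=0.114, v=1.004, θ=0.076, ω=-0.883
apply F[8]=-1.925 → step 9: x=0.133, v=0.963, θ=0.059, ω=-0.820
apply F[9]=-2.705 → step 10: x=0.152, v=0.910, θ=0.044, ω=-0.748
apply F[10]=-3.159 → step 11: x=0.170, v=0.852, θ=0.029, ω=-0.673
apply F[11]=-3.390 → step 12: x=0.186, v=0.792, θ=0.017, ω=-0.599
apply F[12]=-3.472 → step 13: x=0.201, v=0.733, θ=0.005, ω=-0.528
apply F[13]=-3.458 → step 14: x=0.216, v=0.675, θ=-0.004, ω=-0.462
apply F[14]=-3.383 → step 15: x=0.228, v=0.620, θ=-0.013, ω=-0.401
apply F[15]=-3.271 → step 16: x=0.240, v=0.568, θ=-0.021, ω=-0.345
apply F[16]=-3.139 → step 17: x=0.251, v=0.519, θ=-0.027, ω=-0.294
apply F[17]=-2.996 → step 18: x=0.261, v=0.474, θ=-0.032, ω=-0.249
apply F[18]=-2.851 → step 19: x=0.270, v=0.432, θ=-0.037, ω=-0.209
apply F[19]=-2.707 → step 20: x=0.278, v=0.393, θ=-0.041, ω=-0.172
apply F[20]=-2.568 → step 21: x=0.286, v=0.357, θ=-0.044, ω=-0.140
apply F[21]=-2.434 → step 22: x=0.293, v=0.323, θ=-0.046, ω=-0.112
apply F[22]=-2.306 → step 23: x=0.299, v=0.292, θ=-0.048, ω=-0.087
apply F[23]=-2.185 → step 24: x=0.304, v=0.264, θ=-0.050, ω=-0.065
apply F[24]=-2.071 → step 25: x=0.309, v=0.237, θ=-0.051, ω=-0.046
apply F[25]=-1.964 → step 26: x=0.314, v=0.212, θ=-0.052, ω=-0.029
apply F[26]=-1.863 → step 27: x=0.318, v=0.189, θ=-0.052, ω=-0.015

Answer: x=0.318, v=0.189, θ=-0.052, ω=-0.015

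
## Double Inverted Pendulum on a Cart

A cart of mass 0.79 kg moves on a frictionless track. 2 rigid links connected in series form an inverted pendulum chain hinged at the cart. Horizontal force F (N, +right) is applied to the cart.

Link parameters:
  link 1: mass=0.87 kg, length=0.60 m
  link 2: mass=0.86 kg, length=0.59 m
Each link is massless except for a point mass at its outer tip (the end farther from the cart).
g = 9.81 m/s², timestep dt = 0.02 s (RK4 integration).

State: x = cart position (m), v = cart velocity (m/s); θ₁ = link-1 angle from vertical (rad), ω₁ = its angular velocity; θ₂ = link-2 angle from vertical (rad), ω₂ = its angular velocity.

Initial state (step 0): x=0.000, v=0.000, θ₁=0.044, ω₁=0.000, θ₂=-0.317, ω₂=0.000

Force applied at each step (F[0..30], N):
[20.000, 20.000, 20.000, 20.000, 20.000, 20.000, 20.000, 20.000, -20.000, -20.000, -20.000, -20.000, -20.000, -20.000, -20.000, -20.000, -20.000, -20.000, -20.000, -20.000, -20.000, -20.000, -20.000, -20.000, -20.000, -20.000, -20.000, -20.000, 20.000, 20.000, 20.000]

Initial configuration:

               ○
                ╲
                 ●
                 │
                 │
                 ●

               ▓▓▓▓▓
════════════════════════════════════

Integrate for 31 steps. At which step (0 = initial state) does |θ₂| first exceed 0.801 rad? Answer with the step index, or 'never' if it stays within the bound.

apply F[0]=+20.000 → step 1: x=0.005, v=0.489, θ₁=0.037, ω₁=-0.697, θ₂=-0.319, ω₂=-0.226
apply F[1]=+20.000 → step 2: x=0.020, v=0.984, θ₁=0.016, ω₁=-1.421, θ₂=-0.326, ω₂=-0.429
apply F[2]=+20.000 → step 3: x=0.044, v=1.491, θ₁=-0.020, ω₁=-2.195, θ₂=-0.336, ω₂=-0.582
apply F[3]=+20.000 → step 4: x=0.079, v=2.004, θ₁=-0.072, ω₁=-3.028, θ₂=-0.349, ω₂=-0.663
apply F[4]=+20.000 → step 5: x=0.124, v=2.508, θ₁=-0.142, ω₁=-3.900, θ₂=-0.362, ω₂=-0.661
apply F[5]=+20.000 → step 6: x=0.179, v=2.967, θ₁=-0.228, ω₁=-4.745, θ₂=-0.375, ω₂=-0.592
apply F[6]=+20.000 → step 7: x=0.243, v=3.336, θ₁=-0.330, ω₁=-5.462, θ₂=-0.386, ω₂=-0.517
apply F[7]=+20.000 → step 8: x=0.312, v=3.586, θ₁=-0.445, ω₁=-5.974, θ₂=-0.396, ω₂=-0.515
apply F[8]=-20.000 → step 9: x=0.379, v=3.099, θ₁=-0.559, ω₁=-5.423, θ₂=-0.406, ω₂=-0.507
apply F[9]=-20.000 → step 10: x=0.436, v=2.679, θ₁=-0.663, ω₁=-5.060, θ₂=-0.416, ω₂=-0.460
apply F[10]=-20.000 → step 11: x=0.486, v=2.304, θ₁=-0.762, ω₁=-4.843, θ₂=-0.424, ω₂=-0.370
apply F[11]=-20.000 → step 12: x=0.529, v=1.956, θ₁=-0.858, ω₁=-4.735, θ₂=-0.430, ω₂=-0.245
apply F[12]=-20.000 → step 13: x=0.564, v=1.619, θ₁=-0.952, ω₁=-4.711, θ₂=-0.434, ω₂=-0.094
apply F[13]=-20.000 → step 14: x=0.593, v=1.284, θ₁=-1.047, ω₁=-4.753, θ₂=-0.434, ω₂=0.073
apply F[14]=-20.000 → step 15: x=0.616, v=0.943, θ₁=-1.143, ω₁=-4.851, θ₂=-0.431, ω₂=0.249
apply F[15]=-20.000 → step 16: x=0.631, v=0.589, θ₁=-1.241, ω₁=-4.997, θ₂=-0.424, ω₂=0.424
apply F[16]=-20.000 → step 17: x=0.639, v=0.216, θ₁=-1.343, ω₁=-5.190, θ₂=-0.414, ω₂=0.587
apply F[17]=-20.000 → step 18: x=0.640, v=-0.181, θ₁=-1.449, ω₁=-5.432, θ₂=-0.401, ω₂=0.730
apply F[18]=-20.000 → step 19: x=0.632, v=-0.608, θ₁=-1.560, ω₁=-5.729, θ₂=-0.385, ω₂=0.839
apply F[19]=-20.000 → step 20: x=0.615, v=-1.074, θ₁=-1.679, ω₁=-6.096, θ₂=-0.368, ω₂=0.898
apply F[20]=-20.000 → step 21: x=0.588, v=-1.588, θ₁=-1.805, ω₁=-6.556, θ₂=-0.350, ω₂=0.886
apply F[21]=-20.000 → step 22: x=0.551, v=-2.166, θ₁=-1.942, ω₁=-7.147, θ₂=-0.333, ω₂=0.770
apply F[22]=-20.000 → step 23: x=0.501, v=-2.834, θ₁=-2.092, ω₁=-7.935, θ₂=-0.320, ω₂=0.496
apply F[23]=-20.000 → step 24: x=0.437, v=-3.634, θ₁=-2.261, ω₁=-9.039, θ₂=-0.315, ω₂=-0.034
apply F[24]=-20.000 → step 25: x=0.355, v=-4.643, θ₁=-2.457, ω₁=-10.679, θ₂=-0.324, ω₂=-1.016
apply F[25]=-20.000 → step 26: x=0.249, v=-5.967, θ₁=-2.695, ω₁=-13.256, θ₂=-0.361, ω₂=-2.887
apply F[26]=-20.000 → step 27: x=0.114, v=-7.496, θ₁=-2.996, ω₁=-17.002, θ₂=-0.451, ω₂=-6.504
apply F[27]=-20.000 → step 28: x=-0.042, v=-7.728, θ₁=-3.364, ω₁=-19.114, θ₂=-0.631, ω₂=-11.429
apply F[28]=+20.000 → step 29: x=-0.175, v=-5.616, θ₁=-3.720, ω₁=-16.293, θ₂=-0.888, ω₂=-13.787
apply F[29]=+20.000 → step 30: x=-0.271, v=-4.125, θ₁=-4.020, ω₁=-13.961, θ₂=-1.172, ω₂=-14.480
apply F[30]=+20.000 → step 31: x=-0.344, v=-3.235, θ₁=-4.283, ω₁=-12.358, θ₂=-1.464, ω₂=-14.692
|θ₂| = 0.888 > 0.801 first at step 29.

Answer: 29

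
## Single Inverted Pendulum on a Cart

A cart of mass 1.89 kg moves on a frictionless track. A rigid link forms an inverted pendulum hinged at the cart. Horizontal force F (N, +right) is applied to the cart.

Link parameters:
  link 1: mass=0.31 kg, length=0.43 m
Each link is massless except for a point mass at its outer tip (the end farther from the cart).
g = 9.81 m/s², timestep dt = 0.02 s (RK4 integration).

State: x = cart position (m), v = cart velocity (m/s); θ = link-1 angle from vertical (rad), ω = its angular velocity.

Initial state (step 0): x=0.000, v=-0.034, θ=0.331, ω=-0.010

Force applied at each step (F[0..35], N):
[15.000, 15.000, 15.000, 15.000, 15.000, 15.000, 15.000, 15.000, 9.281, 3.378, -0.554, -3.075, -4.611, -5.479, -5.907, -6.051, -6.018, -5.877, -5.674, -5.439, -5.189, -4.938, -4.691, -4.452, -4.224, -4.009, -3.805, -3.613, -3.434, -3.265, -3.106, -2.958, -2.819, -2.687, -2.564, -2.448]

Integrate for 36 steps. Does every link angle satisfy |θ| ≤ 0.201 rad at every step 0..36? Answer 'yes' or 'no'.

apply F[0]=+15.000 → step 1: x=0.001, v=0.112, θ=0.329, ω=-0.184
apply F[1]=+15.000 → step 2: x=0.004, v=0.259, θ=0.324, ω=-0.360
apply F[2]=+15.000 → step 3: x=0.011, v=0.406, θ=0.315, ω=-0.541
apply F[3]=+15.000 → step 4: x=0.021, v=0.553, θ=0.302, ω=-0.729
apply F[4]=+15.000 → step 5: x=0.033, v=0.701, θ=0.285, ω=-0.926
apply F[5]=+15.000 → step 6: x=0.049, v=0.850, θ=0.265, ω=-1.136
apply F[6]=+15.000 → step 7: x=0.067, v=1.000, θ=0.240, ω=-1.359
apply F[7]=+15.000 → step 8: x=0.089, v=1.151, θ=0.210, ω=-1.600
apply F[8]=+9.281 → step 9: x=0.113, v=1.243, θ=0.177, ω=-1.722
apply F[9]=+3.378 → step 10: x=0.138, v=1.275, θ=0.143, ω=-1.721
apply F[10]=-0.554 → step 11: x=0.163, v=1.265, θ=0.109, ω=-1.643
apply F[11]=-3.075 → step 12: x=0.188, v=1.230, θ=0.078, ω=-1.519
apply F[12]=-4.611 → step 13: x=0.212, v=1.180, θ=0.049, ω=-1.373
apply F[13]=-5.479 → step 14: x=0.235, v=1.121, θ=0.023, ω=-1.220
apply F[14]=-5.907 → step 15: x=0.257, v=1.058, θ=-0.000, ω=-1.068
apply F[15]=-6.051 → step 16: x=0.278, v=0.994, θ=-0.020, ω=-0.925
apply F[16]=-6.018 → step 17: x=0.297, v=0.931, θ=-0.037, ω=-0.792
apply F[17]=-5.877 → step 18: x=0.315, v=0.870, θ=-0.052, ω=-0.671
apply F[18]=-5.674 → step 19: x=0.332, v=0.812, θ=-0.064, ω=-0.563
apply F[19]=-5.439 → step 20: x=0.347, v=0.757, θ=-0.074, ω=-0.466
apply F[20]=-5.189 → step 21: x=0.362, v=0.705, θ=-0.083, ω=-0.381
apply F[21]=-4.938 → step 22: x=0.376, v=0.655, θ=-0.090, ω=-0.306
apply F[22]=-4.691 → step 23: x=0.388, v=0.609, θ=-0.095, ω=-0.240
apply F[23]=-4.452 → step 24: x=0.400, v=0.565, θ=-0.099, ω=-0.183
apply F[24]=-4.224 → step 25: x=0.411, v=0.523, θ=-0.103, ω=-0.133
apply F[25]=-4.009 → step 26: x=0.421, v=0.484, θ=-0.105, ω=-0.090
apply F[26]=-3.805 → step 27: x=0.430, v=0.447, θ=-0.106, ω=-0.053
apply F[27]=-3.613 → step 28: x=0.439, v=0.413, θ=-0.107, ω=-0.021
apply F[28]=-3.434 → step 29: x=0.447, v=0.380, θ=-0.107, ω=0.006
apply F[29]=-3.265 → step 30: x=0.454, v=0.349, θ=-0.107, ω=0.029
apply F[30]=-3.106 → step 31: x=0.461, v=0.319, θ=-0.106, ω=0.049
apply F[31]=-2.958 → step 32: x=0.467, v=0.291, θ=-0.105, ω=0.065
apply F[32]=-2.819 → step 33: x=0.472, v=0.265, θ=-0.103, ω=0.079
apply F[33]=-2.687 → step 34: x=0.478, v=0.240, θ=-0.102, ω=0.091
apply F[34]=-2.564 → step 35: x=0.482, v=0.216, θ=-0.100, ω=0.100
apply F[35]=-2.448 → step 36: x=0.486, v=0.193, θ=-0.098, ω=0.108
Max |angle| over trajectory = 0.331 rad; bound = 0.201 → exceeded.

Answer: no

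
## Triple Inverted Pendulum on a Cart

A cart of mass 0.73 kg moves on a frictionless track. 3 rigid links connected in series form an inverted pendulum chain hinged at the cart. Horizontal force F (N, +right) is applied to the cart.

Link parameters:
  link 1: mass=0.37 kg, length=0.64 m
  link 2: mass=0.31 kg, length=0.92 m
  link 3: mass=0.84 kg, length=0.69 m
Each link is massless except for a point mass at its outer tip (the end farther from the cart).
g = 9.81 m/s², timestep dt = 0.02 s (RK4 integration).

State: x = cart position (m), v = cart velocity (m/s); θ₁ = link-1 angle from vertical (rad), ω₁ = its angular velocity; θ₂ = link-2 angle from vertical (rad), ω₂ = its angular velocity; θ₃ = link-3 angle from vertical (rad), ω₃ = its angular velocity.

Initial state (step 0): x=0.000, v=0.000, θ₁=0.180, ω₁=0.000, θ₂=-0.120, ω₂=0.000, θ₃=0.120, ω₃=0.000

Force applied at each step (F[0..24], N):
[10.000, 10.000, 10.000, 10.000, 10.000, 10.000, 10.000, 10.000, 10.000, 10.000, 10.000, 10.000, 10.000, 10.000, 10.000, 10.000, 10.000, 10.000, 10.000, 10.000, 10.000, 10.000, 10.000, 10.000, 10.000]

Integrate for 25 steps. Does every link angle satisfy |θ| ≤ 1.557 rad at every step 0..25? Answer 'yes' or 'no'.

apply F[0]=+10.000 → step 1: x=0.002, v=0.212, θ₁=0.180, ω₁=-0.049, θ₂=-0.123, ω₂=-0.327, θ₃=0.122, ω₃=0.198
apply F[1]=+10.000 → step 2: x=0.008, v=0.425, θ₁=0.178, ω₁=-0.106, θ₂=-0.133, ω₂=-0.651, θ₃=0.128, ω₃=0.396
apply F[2]=+10.000 → step 3: x=0.019, v=0.643, θ₁=0.175, ω₁=-0.180, θ₂=-0.149, ω₂=-0.970, θ₃=0.138, ω₃=0.594
apply F[3]=+10.000 → step 4: x=0.034, v=0.866, θ₁=0.171, ω₁=-0.278, θ₂=-0.172, ω₂=-1.278, θ₃=0.152, ω₃=0.789
apply F[4]=+10.000 → step 5: x=0.054, v=1.095, θ₁=0.164, ω₁=-0.410, θ₂=-0.200, ω₂=-1.569, θ₃=0.169, ω₃=0.974
apply F[5]=+10.000 → step 6: x=0.078, v=1.332, θ₁=0.154, ω₁=-0.582, θ₂=-0.234, ω₂=-1.834, θ₃=0.191, ω₃=1.142
apply F[6]=+10.000 → step 7: x=0.107, v=1.576, θ₁=0.140, ω₁=-0.798, θ₂=-0.273, ω₂=-2.067, θ₃=0.215, ω₃=1.287
apply F[7]=+10.000 → step 8: x=0.141, v=1.827, θ₁=0.122, ω₁=-1.061, θ₂=-0.317, ω₂=-2.264, θ₃=0.242, ω₃=1.402
apply F[8]=+10.000 → step 9: x=0.180, v=2.086, θ₁=0.097, ω₁=-1.372, θ₂=-0.364, ω₂=-2.420, θ₃=0.271, ω₃=1.483
apply F[9]=+10.000 → step 10: x=0.225, v=2.350, θ₁=0.067, ω₁=-1.730, θ₂=-0.413, ω₂=-2.533, θ₃=0.301, ω₃=1.527
apply F[10]=+10.000 → step 11: x=0.274, v=2.620, θ₁=0.028, ω₁=-2.133, θ₂=-0.465, ω₂=-2.601, θ₃=0.332, ω₃=1.531
apply F[11]=+10.000 → step 12: x=0.329, v=2.894, θ₁=-0.019, ω₁=-2.581, θ₂=-0.517, ω₂=-2.621, θ₃=0.362, ω₃=1.494
apply F[12]=+10.000 → step 13: x=0.390, v=3.168, θ₁=-0.076, ω₁=-3.069, θ₂=-0.569, ω₂=-2.589, θ₃=0.391, ω₃=1.410
apply F[13]=+10.000 → step 14: x=0.456, v=3.439, θ₁=-0.142, ω₁=-3.590, θ₂=-0.620, ω₂=-2.502, θ₃=0.418, ω₃=1.273
apply F[14]=+10.000 → step 15: x=0.528, v=3.698, θ₁=-0.219, ω₁=-4.134, θ₂=-0.669, ω₂=-2.359, θ₃=0.441, ω₃=1.076
apply F[15]=+10.000 → step 16: x=0.604, v=3.935, θ₁=-0.307, ω₁=-4.682, θ₂=-0.714, ω₂=-2.165, θ₃=0.460, ω₃=0.806
apply F[16]=+10.000 → step 17: x=0.685, v=4.137, θ₁=-0.406, ω₁=-5.211, θ₂=-0.755, ω₂=-1.930, θ₃=0.473, ω₃=0.454
apply F[17]=+10.000 → step 18: x=0.769, v=4.292, θ₁=-0.516, ω₁=-5.692, θ₂=-0.791, ω₂=-1.677, θ₃=0.478, ω₃=0.016
apply F[18]=+10.000 → step 19: x=0.856, v=4.390, θ₁=-0.634, ω₁=-6.100, θ₂=-0.822, ω₂=-1.436, θ₃=0.473, ω₃=-0.505
apply F[19]=+10.000 → step 20: x=0.944, v=4.428, θ₁=-0.759, ω₁=-6.419, θ₂=-0.849, ω₂=-1.234, θ₃=0.457, ω₃=-1.094
apply F[20]=+10.000 → step 21: x=1.033, v=4.411, θ₁=-0.890, ω₁=-6.649, θ₂=-0.872, ω₂=-1.090, θ₃=0.429, ω₃=-1.728
apply F[21]=+10.000 → step 22: x=1.120, v=4.350, θ₁=-1.024, ω₁=-6.799, θ₂=-0.893, ω₂=-1.012, θ₃=0.388, ω₃=-2.384
apply F[22]=+10.000 → step 23: x=1.207, v=4.256, θ₁=-1.161, ω₁=-6.886, θ₂=-0.913, ω₂=-0.994, θ₃=0.334, ω₃=-3.042
apply F[23]=+10.000 → step 24: x=1.290, v=4.140, θ₁=-1.300, ω₁=-6.926, θ₂=-0.933, ω₂=-1.024, θ₃=0.266, ω₃=-3.692
apply F[24]=+10.000 → step 25: x=1.372, v=4.011, θ₁=-1.438, ω₁=-6.928, θ₂=-0.954, ω₂=-1.090, θ₃=0.186, ω₃=-4.329
Max |angle| over trajectory = 1.438 rad; bound = 1.557 → within bound.

Answer: yes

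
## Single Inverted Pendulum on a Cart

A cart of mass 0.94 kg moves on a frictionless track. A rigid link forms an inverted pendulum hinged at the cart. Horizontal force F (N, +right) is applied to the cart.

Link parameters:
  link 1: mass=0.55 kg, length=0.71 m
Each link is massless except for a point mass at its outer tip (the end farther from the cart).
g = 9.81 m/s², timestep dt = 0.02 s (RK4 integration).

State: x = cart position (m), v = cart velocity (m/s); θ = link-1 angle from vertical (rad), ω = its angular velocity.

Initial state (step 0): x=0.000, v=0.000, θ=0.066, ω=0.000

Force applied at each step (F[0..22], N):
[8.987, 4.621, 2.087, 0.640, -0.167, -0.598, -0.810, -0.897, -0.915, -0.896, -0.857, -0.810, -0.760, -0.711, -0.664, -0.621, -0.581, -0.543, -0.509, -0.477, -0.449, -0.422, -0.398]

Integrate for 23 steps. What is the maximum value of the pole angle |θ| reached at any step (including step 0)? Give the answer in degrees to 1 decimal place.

Answer: 3.8°

Derivation:
apply F[0]=+8.987 → step 1: x=0.002, v=0.183, θ=0.064, ω=-0.240
apply F[1]=+4.621 → step 2: x=0.006, v=0.275, θ=0.058, ω=-0.351
apply F[2]=+2.087 → step 3: x=0.012, v=0.313, θ=0.050, ω=-0.390
apply F[3]=+0.640 → step 4: x=0.019, v=0.321, θ=0.043, ω=-0.389
apply F[4]=-0.167 → step 5: x=0.025, v=0.313, θ=0.035, ω=-0.367
apply F[5]=-0.598 → step 6: x=0.031, v=0.297, θ=0.028, ω=-0.335
apply F[6]=-0.810 → step 7: x=0.037, v=0.277, θ=0.022, ω=-0.300
apply F[7]=-0.897 → step 8: x=0.042, v=0.256, θ=0.016, ω=-0.265
apply F[8]=-0.915 → step 9: x=0.047, v=0.235, θ=0.011, ω=-0.232
apply F[9]=-0.896 → step 10: x=0.052, v=0.215, θ=0.007, ω=-0.201
apply F[10]=-0.857 → step 11: x=0.056, v=0.196, θ=0.003, ω=-0.173
apply F[11]=-0.810 → step 12: x=0.059, v=0.178, θ=-0.000, ω=-0.149
apply F[12]=-0.760 → step 13: x=0.063, v=0.162, θ=-0.003, ω=-0.127
apply F[13]=-0.711 → step 14: x=0.066, v=0.148, θ=-0.005, ω=-0.107
apply F[14]=-0.664 → step 15: x=0.069, v=0.134, θ=-0.007, ω=-0.090
apply F[15]=-0.621 → step 16: x=0.071, v=0.122, θ=-0.009, ω=-0.075
apply F[16]=-0.581 → step 17: x=0.074, v=0.111, θ=-0.010, ω=-0.062
apply F[17]=-0.543 → step 18: x=0.076, v=0.101, θ=-0.012, ω=-0.050
apply F[18]=-0.509 → step 19: x=0.078, v=0.091, θ=-0.012, ω=-0.040
apply F[19]=-0.477 → step 20: x=0.079, v=0.082, θ=-0.013, ω=-0.032
apply F[20]=-0.449 → step 21: x=0.081, v=0.074, θ=-0.014, ω=-0.024
apply F[21]=-0.422 → step 22: x=0.082, v=0.067, θ=-0.014, ω=-0.018
apply F[22]=-0.398 → step 23: x=0.084, v=0.060, θ=-0.014, ω=-0.012
Max |angle| over trajectory = 0.066 rad = 3.8°.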